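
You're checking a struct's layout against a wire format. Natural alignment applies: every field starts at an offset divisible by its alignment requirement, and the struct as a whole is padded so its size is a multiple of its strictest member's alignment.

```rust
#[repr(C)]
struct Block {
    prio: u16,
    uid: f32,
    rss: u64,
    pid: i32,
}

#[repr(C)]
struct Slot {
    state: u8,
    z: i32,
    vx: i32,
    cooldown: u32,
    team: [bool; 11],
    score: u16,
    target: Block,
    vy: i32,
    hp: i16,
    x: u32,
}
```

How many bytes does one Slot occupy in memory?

Block: prio at 0 (size 2, align 2) → ends 2; pad 2 to align 4 for uid; uid at 4 (size 4, align 4) → ends 8; rss at 8 (size 8, align 8) → ends 16; pid at 16 (size 4, align 4) → ends 20; tail pad 4 to reach multiple of 8; total 24 bytes, alignment 8
state at 0 (size 1, align 1) → ends 1
pad 3 to align 4 for z
z at 4 (size 4, align 4) → ends 8
vx at 8 (size 4, align 4) → ends 12
cooldown at 12 (size 4, align 4) → ends 16
team at 16 (size 11, align 1) → ends 27
pad 1 to align 2 for score
score at 28 (size 2, align 2) → ends 30
pad 2 to align 8 for target
target at 32 (size 24, align 8) → ends 56
vy at 56 (size 4, align 4) → ends 60
hp at 60 (size 2, align 2) → ends 62
pad 2 to align 4 for x
x at 64 (size 4, align 4) → ends 68
tail pad 4 to reach multiple of 8
total 72 bytes, alignment 8

72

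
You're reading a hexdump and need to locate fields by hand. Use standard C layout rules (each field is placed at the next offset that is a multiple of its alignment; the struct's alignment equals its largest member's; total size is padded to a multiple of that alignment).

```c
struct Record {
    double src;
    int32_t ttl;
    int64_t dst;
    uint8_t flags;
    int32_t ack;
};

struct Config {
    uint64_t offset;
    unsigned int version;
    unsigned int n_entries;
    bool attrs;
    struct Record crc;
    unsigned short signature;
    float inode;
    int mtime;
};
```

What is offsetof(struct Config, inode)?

Record: 0..8  src  (8B, 8-aligned); 8..12  ttl  (4B, 4-aligned); 12..16  -- padding (4B); 16..24  dst  (8B, 8-aligned); 24..25  flags  (1B, 1-aligned); 25..28  -- padding (3B); 28..32  ack  (4B, 4-aligned); sizeof = 32, alignof = 8
0..8  offset  (8B, 8-aligned)
8..12  version  (4B, 4-aligned)
12..16  n_entries  (4B, 4-aligned)
16..17  attrs  (1B, 1-aligned)
17..24  -- padding (7B)
24..56  crc  (32B, 8-aligned)
56..58  signature  (2B, 2-aligned)
58..60  -- padding (2B)
60..64  inode  (4B, 4-aligned)

60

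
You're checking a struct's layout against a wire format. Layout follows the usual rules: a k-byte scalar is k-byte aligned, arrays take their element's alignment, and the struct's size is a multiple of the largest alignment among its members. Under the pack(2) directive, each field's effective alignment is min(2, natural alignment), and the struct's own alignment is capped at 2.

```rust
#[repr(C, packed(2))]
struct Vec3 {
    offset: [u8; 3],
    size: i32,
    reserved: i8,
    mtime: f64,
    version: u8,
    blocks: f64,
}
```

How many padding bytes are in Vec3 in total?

3

0..3  offset  (3B, 1-aligned)
3..4  -- padding (1B)
4..8  size  (4B, 2-aligned)
8..9  reserved  (1B, 1-aligned)
9..10  -- padding (1B)
10..18  mtime  (8B, 2-aligned)
18..19  version  (1B, 1-aligned)
19..20  -- padding (1B)
20..28  blocks  (8B, 2-aligned)
sizeof = 28, alignof = 2
data bytes 25, size 28 → padding 3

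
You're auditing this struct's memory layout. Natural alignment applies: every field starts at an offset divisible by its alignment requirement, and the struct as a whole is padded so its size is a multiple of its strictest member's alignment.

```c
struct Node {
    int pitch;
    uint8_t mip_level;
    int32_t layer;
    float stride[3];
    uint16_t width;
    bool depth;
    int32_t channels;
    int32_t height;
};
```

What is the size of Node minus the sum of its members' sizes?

4

0..4  pitch  (4B, 4-aligned)
4..5  mip_level  (1B, 1-aligned)
5..8  -- padding (3B)
8..12  layer  (4B, 4-aligned)
12..24  stride  (12B, 4-aligned)
24..26  width  (2B, 2-aligned)
26..27  depth  (1B, 1-aligned)
27..28  -- padding (1B)
28..32  channels  (4B, 4-aligned)
32..36  height  (4B, 4-aligned)
sizeof = 36, alignof = 4
data bytes 32, size 36 → padding 4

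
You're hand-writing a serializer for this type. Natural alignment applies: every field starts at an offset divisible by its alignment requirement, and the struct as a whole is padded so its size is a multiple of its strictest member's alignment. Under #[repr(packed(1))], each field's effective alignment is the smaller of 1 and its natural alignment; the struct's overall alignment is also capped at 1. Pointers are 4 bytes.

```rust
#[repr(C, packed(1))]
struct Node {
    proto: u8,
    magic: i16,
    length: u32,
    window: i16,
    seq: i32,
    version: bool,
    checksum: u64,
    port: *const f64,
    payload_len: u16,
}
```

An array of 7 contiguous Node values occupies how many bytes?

196

0..1  proto  (1B, 1-aligned)
1..3  magic  (2B, 1-aligned)
3..7  length  (4B, 1-aligned)
7..9  window  (2B, 1-aligned)
9..13  seq  (4B, 1-aligned)
13..14  version  (1B, 1-aligned)
14..22  checksum  (8B, 1-aligned)
22..26  port  (4B, 1-aligned)
26..28  payload_len  (2B, 1-aligned)
sizeof = 28, alignof = 1
array of 7: 7 × 28 = 196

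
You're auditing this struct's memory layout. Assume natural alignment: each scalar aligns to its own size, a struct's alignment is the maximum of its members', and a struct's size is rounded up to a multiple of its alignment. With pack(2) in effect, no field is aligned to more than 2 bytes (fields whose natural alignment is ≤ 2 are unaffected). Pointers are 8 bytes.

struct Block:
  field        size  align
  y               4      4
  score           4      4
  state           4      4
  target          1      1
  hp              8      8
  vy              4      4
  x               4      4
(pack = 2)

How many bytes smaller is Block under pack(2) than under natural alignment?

natural layout:
  y at 0 (size 4, align 4) → ends 4
  score at 4 (size 4, align 4) → ends 8
  state at 8 (size 4, align 4) → ends 12
  target at 12 (size 1, align 1) → ends 13
  pad 3 to align 8 for hp
  hp at 16 (size 8, align 8) → ends 24
  vy at 24 (size 4, align 4) → ends 28
  x at 28 (size 4, align 4) → ends 32
  total 32 bytes, alignment 8
packed(2) layout:
  y at 0 (size 4, align 2) → ends 4
  score at 4 (size 4, align 2) → ends 8
  state at 8 (size 4, align 2) → ends 12
  target at 12 (size 1, align 1) → ends 13
  pad 1 to align 2 for hp
  hp at 14 (size 8, align 2) → ends 22
  vy at 22 (size 4, align 2) → ends 26
  x at 26 (size 4, align 2) → ends 30
  total 30 bytes, alignment 2
32 − 30 = 2

2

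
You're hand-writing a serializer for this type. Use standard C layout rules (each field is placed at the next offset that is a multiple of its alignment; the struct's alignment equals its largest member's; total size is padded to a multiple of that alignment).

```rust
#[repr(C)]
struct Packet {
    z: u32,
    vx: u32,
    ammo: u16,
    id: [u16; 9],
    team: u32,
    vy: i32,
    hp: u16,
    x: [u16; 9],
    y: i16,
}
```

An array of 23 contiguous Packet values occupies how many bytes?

0..4  z  (4B, 4-aligned)
4..8  vx  (4B, 4-aligned)
8..10  ammo  (2B, 2-aligned)
10..28  id  (18B, 2-aligned)
28..32  team  (4B, 4-aligned)
32..36  vy  (4B, 4-aligned)
36..38  hp  (2B, 2-aligned)
38..56  x  (18B, 2-aligned)
56..58  y  (2B, 2-aligned)
58..60  -- tail padding (2B)
sizeof = 60, alignof = 4
array of 23: 23 × 60 = 1380

1380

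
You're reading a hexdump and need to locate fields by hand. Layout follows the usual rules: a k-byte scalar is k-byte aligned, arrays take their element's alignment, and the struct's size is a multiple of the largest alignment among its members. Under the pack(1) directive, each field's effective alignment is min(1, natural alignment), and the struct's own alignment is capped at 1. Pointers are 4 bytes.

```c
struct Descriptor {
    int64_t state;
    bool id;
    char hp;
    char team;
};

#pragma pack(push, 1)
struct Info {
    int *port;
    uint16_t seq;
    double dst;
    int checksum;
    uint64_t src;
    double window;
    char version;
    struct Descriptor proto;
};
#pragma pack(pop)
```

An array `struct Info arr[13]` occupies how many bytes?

Descriptor: state at 0 (size 8, align 8) → ends 8; id at 8 (size 1, align 1) → ends 9; hp at 9 (size 1, align 1) → ends 10; team at 10 (size 1, align 1) → ends 11; tail pad 5 to reach multiple of 8; total 16 bytes, alignment 8
port at 0 (size 4, align 1) → ends 4
seq at 4 (size 2, align 1) → ends 6
dst at 6 (size 8, align 1) → ends 14
checksum at 14 (size 4, align 1) → ends 18
src at 18 (size 8, align 1) → ends 26
window at 26 (size 8, align 1) → ends 34
version at 34 (size 1, align 1) → ends 35
proto at 35 (size 16, align 1) → ends 51
total 51 bytes, alignment 1
array of 13: 13 × 51 = 663

663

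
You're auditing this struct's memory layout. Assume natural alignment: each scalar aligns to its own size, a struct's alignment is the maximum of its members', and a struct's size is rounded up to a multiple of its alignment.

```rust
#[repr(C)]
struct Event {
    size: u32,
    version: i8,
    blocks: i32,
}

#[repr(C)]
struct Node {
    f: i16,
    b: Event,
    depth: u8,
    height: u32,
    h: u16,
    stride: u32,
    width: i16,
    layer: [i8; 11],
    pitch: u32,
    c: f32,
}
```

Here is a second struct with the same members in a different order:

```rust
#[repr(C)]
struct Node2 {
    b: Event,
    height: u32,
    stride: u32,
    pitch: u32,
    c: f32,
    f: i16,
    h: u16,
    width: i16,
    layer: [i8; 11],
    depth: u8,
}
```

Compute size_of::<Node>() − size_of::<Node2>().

Event: size at 0 (size 4, align 4) → ends 4; version at 4 (size 1, align 1) → ends 5; pad 3 to align 4 for blocks; blocks at 8 (size 4, align 4) → ends 12; total 12 bytes, alignment 4
f at 0 (size 2, align 2) → ends 2
pad 2 to align 4 for b
b at 4 (size 12, align 4) → ends 16
depth at 16 (size 1, align 1) → ends 17
pad 3 to align 4 for height
height at 20 (size 4, align 4) → ends 24
h at 24 (size 2, align 2) → ends 26
pad 2 to align 4 for stride
stride at 28 (size 4, align 4) → ends 32
width at 32 (size 2, align 2) → ends 34
layer at 34 (size 11, align 1) → ends 45
pad 3 to align 4 for pitch
pitch at 48 (size 4, align 4) → ends 52
c at 52 (size 4, align 4) → ends 56
total 56 bytes, alignment 4
— Node2 —
b at 0 (size 12, align 4) → ends 12
height at 12 (size 4, align 4) → ends 16
stride at 16 (size 4, align 4) → ends 20
pitch at 20 (size 4, align 4) → ends 24
c at 24 (size 4, align 4) → ends 28
f at 28 (size 2, align 2) → ends 30
h at 30 (size 2, align 2) → ends 32
width at 32 (size 2, align 2) → ends 34
layer at 34 (size 11, align 1) → ends 45
depth at 45 (size 1, align 1) → ends 46
tail pad 2 to reach multiple of 4
total 48 bytes, alignment 4
56 − 48 = 8

8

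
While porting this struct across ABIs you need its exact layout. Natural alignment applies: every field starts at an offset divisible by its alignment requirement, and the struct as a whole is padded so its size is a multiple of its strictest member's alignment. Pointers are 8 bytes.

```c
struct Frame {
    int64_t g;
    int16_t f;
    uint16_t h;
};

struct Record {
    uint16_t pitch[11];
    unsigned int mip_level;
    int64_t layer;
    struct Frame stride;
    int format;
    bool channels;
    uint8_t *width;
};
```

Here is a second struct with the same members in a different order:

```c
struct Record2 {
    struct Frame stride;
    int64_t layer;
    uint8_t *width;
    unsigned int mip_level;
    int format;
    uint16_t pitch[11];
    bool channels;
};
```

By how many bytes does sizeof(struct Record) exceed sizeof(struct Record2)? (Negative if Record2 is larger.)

8

Frame: @0: g [8B, align 8] → 8; @8: f [2B, align 2] → 10; @10: h [2B, align 2] → 12; +4 tail pad (align 8); size 16, align 8
@0: pitch [22B, align 2] → 22
+2 pad (align 4)
@24: mip_level [4B, align 4] → 28
+4 pad (align 8)
@32: layer [8B, align 8] → 40
@40: stride [16B, align 8] → 56
@56: format [4B, align 4] → 60
@60: channels [1B, align 1] → 61
+3 pad (align 8)
@64: width [8B, align 8] → 72
size 72, align 8
— Record2 —
@0: stride [16B, align 8] → 16
@16: layer [8B, align 8] → 24
@24: width [8B, align 8] → 32
@32: mip_level [4B, align 4] → 36
@36: format [4B, align 4] → 40
@40: pitch [22B, align 2] → 62
@62: channels [1B, align 1] → 63
+1 tail pad (align 8)
size 64, align 8
72 − 64 = 8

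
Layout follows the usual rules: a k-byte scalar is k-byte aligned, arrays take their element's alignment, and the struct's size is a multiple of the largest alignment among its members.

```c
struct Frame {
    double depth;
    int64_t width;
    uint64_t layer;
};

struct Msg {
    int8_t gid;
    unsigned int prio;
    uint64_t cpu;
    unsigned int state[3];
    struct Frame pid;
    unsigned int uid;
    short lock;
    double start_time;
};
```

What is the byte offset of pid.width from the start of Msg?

40

Frame: @0: depth [8B, align 8] → 8; @8: width [8B, align 8] → 16; @16: layer [8B, align 8] → 24; size 24, align 8
@0: gid [1B, align 1] → 1
+3 pad (align 4)
@4: prio [4B, align 4] → 8
@8: cpu [8B, align 8] → 16
@16: state [12B, align 4] → 28
+4 pad (align 8)
@32: pid [24B, align 8] → 56
within Frame: width at 8
32 + 8 = 40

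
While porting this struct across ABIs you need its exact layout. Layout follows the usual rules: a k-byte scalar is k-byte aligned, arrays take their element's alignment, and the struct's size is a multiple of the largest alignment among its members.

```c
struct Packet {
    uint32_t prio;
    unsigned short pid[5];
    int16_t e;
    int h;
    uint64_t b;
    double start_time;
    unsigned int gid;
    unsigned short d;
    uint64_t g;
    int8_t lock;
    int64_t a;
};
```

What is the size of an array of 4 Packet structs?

@0: prio [4B, align 4] → 4
@4: pid [10B, align 2] → 14
@14: e [2B, align 2] → 16
@16: h [4B, align 4] → 20
+4 pad (align 8)
@24: b [8B, align 8] → 32
@32: start_time [8B, align 8] → 40
@40: gid [4B, align 4] → 44
@44: d [2B, align 2] → 46
+2 pad (align 8)
@48: g [8B, align 8] → 56
@56: lock [1B, align 1] → 57
+7 pad (align 8)
@64: a [8B, align 8] → 72
size 72, align 8
array of 4: 4 × 72 = 288

288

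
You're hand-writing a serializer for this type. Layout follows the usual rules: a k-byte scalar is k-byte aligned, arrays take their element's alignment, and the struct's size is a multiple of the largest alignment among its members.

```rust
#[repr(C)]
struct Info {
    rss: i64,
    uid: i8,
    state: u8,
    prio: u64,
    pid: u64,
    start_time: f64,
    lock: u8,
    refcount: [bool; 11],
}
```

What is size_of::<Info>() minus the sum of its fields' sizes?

10

0..8  rss  (8B, 8-aligned)
8..9  uid  (1B, 1-aligned)
9..10  state  (1B, 1-aligned)
10..16  -- padding (6B)
16..24  prio  (8B, 8-aligned)
24..32  pid  (8B, 8-aligned)
32..40  start_time  (8B, 8-aligned)
40..41  lock  (1B, 1-aligned)
41..52  refcount  (11B, 1-aligned)
52..56  -- tail padding (4B)
sizeof = 56, alignof = 8
data bytes 46, size 56 → padding 10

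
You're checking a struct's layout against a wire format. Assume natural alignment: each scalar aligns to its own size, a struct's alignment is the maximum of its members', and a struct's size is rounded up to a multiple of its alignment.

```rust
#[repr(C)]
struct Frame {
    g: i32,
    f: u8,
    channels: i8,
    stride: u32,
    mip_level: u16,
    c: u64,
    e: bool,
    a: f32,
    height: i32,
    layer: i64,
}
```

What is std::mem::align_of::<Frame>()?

member alignments: g=4, f=1, channels=1, stride=4, mip_level=2, c=8, e=1, a=4, height=4, layer=8
max = 8

8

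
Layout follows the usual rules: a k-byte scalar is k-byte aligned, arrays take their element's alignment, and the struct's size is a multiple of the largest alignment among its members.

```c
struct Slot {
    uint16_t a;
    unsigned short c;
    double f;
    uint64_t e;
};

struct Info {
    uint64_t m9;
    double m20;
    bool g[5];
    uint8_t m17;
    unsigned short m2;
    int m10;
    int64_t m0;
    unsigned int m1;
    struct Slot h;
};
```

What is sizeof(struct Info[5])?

360

Slot: @0: a [2B, align 2] → 2; @2: c [2B, align 2] → 4; +4 pad (align 8); @8: f [8B, align 8] → 16; @16: e [8B, align 8] → 24; size 24, align 8
@0: m9 [8B, align 8] → 8
@8: m20 [8B, align 8] → 16
@16: g [5B, align 1] → 21
@21: m17 [1B, align 1] → 22
@22: m2 [2B, align 2] → 24
@24: m10 [4B, align 4] → 28
+4 pad (align 8)
@32: m0 [8B, align 8] → 40
@40: m1 [4B, align 4] → 44
+4 pad (align 8)
@48: h [24B, align 8] → 72
size 72, align 8
array of 5: 5 × 72 = 360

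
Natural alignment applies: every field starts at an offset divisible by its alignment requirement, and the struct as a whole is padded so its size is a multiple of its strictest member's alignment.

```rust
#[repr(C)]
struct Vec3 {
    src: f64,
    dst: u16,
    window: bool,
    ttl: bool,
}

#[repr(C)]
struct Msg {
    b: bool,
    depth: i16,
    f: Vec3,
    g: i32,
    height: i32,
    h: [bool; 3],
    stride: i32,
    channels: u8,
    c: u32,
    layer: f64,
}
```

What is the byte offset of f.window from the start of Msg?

18

Vec3: 0..8  src  (8B, 8-aligned); 8..10  dst  (2B, 2-aligned); 10..11  window  (1B, 1-aligned); 11..12  ttl  (1B, 1-aligned); 12..16  -- tail padding (4B); sizeof = 16, alignof = 8
0..1  b  (1B, 1-aligned)
1..2  -- padding (1B)
2..4  depth  (2B, 2-aligned)
4..8  -- padding (4B)
8..24  f  (16B, 8-aligned)
within Vec3: window at 10
8 + 10 = 18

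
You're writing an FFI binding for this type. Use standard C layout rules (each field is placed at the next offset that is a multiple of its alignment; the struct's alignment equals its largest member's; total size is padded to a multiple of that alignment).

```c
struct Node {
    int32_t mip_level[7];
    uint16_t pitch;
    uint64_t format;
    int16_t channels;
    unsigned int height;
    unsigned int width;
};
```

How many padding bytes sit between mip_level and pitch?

mip_level at 0 (size 28, align 4) → ends 28
pitch at 28 (size 2, align 2) → ends 30

0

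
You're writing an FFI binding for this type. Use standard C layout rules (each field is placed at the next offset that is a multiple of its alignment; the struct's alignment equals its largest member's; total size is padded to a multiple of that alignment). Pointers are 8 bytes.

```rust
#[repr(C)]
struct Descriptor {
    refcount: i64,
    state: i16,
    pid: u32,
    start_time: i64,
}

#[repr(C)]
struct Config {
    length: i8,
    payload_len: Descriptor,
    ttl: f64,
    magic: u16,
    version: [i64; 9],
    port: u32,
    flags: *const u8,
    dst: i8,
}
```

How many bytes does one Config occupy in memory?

Descriptor: 0..8  refcount  (8B, 8-aligned); 8..10  state  (2B, 2-aligned); 10..12  -- padding (2B); 12..16  pid  (4B, 4-aligned); 16..24  start_time  (8B, 8-aligned); sizeof = 24, alignof = 8
0..1  length  (1B, 1-aligned)
1..8  -- padding (7B)
8..32  payload_len  (24B, 8-aligned)
32..40  ttl  (8B, 8-aligned)
40..42  magic  (2B, 2-aligned)
42..48  -- padding (6B)
48..120  version  (72B, 8-aligned)
120..124  port  (4B, 4-aligned)
124..128  -- padding (4B)
128..136  flags  (8B, 8-aligned)
136..137  dst  (1B, 1-aligned)
137..144  -- tail padding (7B)
sizeof = 144, alignof = 8

144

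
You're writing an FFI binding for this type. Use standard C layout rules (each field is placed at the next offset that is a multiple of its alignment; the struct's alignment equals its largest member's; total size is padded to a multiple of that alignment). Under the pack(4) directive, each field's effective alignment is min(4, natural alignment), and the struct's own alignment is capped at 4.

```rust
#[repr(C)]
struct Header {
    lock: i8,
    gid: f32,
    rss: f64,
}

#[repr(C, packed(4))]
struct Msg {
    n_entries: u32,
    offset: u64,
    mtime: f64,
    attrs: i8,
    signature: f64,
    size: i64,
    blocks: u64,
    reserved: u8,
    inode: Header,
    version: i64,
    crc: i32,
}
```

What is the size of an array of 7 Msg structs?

560

Header: 0..1  lock  (1B, 1-aligned); 1..4  -- padding (3B); 4..8  gid  (4B, 4-aligned); 8..16  rss  (8B, 8-aligned); sizeof = 16, alignof = 8
0..4  n_entries  (4B, 4-aligned)
4..12  offset  (8B, 4-aligned)
12..20  mtime  (8B, 4-aligned)
20..21  attrs  (1B, 1-aligned)
21..24  -- padding (3B)
24..32  signature  (8B, 4-aligned)
32..40  size  (8B, 4-aligned)
40..48  blocks  (8B, 4-aligned)
48..49  reserved  (1B, 1-aligned)
49..52  -- padding (3B)
52..68  inode  (16B, 4-aligned)
68..76  version  (8B, 4-aligned)
76..80  crc  (4B, 4-aligned)
sizeof = 80, alignof = 4
array of 7: 7 × 80 = 560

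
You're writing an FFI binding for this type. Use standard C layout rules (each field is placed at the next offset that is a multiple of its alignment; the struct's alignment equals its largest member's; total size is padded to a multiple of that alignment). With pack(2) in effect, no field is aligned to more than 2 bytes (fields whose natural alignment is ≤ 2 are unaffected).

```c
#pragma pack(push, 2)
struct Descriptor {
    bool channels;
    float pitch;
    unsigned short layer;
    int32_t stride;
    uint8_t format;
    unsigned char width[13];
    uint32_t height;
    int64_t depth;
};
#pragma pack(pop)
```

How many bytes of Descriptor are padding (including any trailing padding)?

1

@0: channels [1B, align 1] → 1
+1 pad (align 2)
@2: pitch [4B, align 2] → 6
@6: layer [2B, align 2] → 8
@8: stride [4B, align 2] → 12
@12: format [1B, align 1] → 13
@13: width [13B, align 1] → 26
@26: height [4B, align 2] → 30
@30: depth [8B, align 2] → 38
size 38, align 2
data bytes 37, size 38 → padding 1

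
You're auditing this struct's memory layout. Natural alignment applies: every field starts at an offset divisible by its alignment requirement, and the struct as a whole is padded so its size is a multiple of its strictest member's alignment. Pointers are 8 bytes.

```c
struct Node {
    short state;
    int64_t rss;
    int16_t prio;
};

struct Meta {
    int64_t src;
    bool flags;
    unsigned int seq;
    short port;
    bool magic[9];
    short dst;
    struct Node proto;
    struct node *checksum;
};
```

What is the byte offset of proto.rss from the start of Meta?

40

Node: 0..2  state  (2B, 2-aligned); 2..8  -- padding (6B); 8..16  rss  (8B, 8-aligned); 16..18  prio  (2B, 2-aligned); 18..24  -- tail padding (6B); sizeof = 24, alignof = 8
0..8  src  (8B, 8-aligned)
8..9  flags  (1B, 1-aligned)
9..12  -- padding (3B)
12..16  seq  (4B, 4-aligned)
16..18  port  (2B, 2-aligned)
18..27  magic  (9B, 1-aligned)
27..28  -- padding (1B)
28..30  dst  (2B, 2-aligned)
30..32  -- padding (2B)
32..56  proto  (24B, 8-aligned)
within Node: rss at 8
32 + 8 = 40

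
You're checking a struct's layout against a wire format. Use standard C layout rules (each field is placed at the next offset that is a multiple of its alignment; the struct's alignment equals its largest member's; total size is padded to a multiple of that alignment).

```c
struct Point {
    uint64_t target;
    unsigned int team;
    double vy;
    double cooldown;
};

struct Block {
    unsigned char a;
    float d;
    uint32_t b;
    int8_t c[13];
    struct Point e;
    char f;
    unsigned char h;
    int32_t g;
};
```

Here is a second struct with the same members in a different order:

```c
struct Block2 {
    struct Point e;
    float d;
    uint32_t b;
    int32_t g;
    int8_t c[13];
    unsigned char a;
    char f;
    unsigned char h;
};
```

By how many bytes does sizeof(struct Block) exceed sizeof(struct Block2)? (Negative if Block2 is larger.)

8

Point: target at 0 (size 8, align 8) → ends 8; team at 8 (size 4, align 4) → ends 12; pad 4 to align 8 for vy; vy at 16 (size 8, align 8) → ends 24; cooldown at 24 (size 8, align 8) → ends 32; total 32 bytes, alignment 8
a at 0 (size 1, align 1) → ends 1
pad 3 to align 4 for d
d at 4 (size 4, align 4) → ends 8
b at 8 (size 4, align 4) → ends 12
c at 12 (size 13, align 1) → ends 25
pad 7 to align 8 for e
e at 32 (size 32, align 8) → ends 64
f at 64 (size 1, align 1) → ends 65
h at 65 (size 1, align 1) → ends 66
pad 2 to align 4 for g
g at 68 (size 4, align 4) → ends 72
total 72 bytes, alignment 8
— Block2 —
e at 0 (size 32, align 8) → ends 32
d at 32 (size 4, align 4) → ends 36
b at 36 (size 4, align 4) → ends 40
g at 40 (size 4, align 4) → ends 44
c at 44 (size 13, align 1) → ends 57
a at 57 (size 1, align 1) → ends 58
f at 58 (size 1, align 1) → ends 59
h at 59 (size 1, align 1) → ends 60
tail pad 4 to reach multiple of 8
total 64 bytes, alignment 8
72 − 64 = 8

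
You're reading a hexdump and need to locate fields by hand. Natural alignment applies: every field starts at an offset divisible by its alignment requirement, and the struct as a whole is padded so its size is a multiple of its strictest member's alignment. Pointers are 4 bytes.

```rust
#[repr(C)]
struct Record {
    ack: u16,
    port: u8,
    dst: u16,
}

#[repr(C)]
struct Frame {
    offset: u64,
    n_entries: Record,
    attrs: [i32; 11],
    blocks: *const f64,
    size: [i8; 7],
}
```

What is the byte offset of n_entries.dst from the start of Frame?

Record: @0: ack [2B, align 2] → 2; @2: port [1B, align 1] → 3; +1 pad (align 2); @4: dst [2B, align 2] → 6; size 6, align 2
@0: offset [8B, align 8] → 8
@8: n_entries [6B, align 2] → 14
within Record: dst at 4
8 + 4 = 12

12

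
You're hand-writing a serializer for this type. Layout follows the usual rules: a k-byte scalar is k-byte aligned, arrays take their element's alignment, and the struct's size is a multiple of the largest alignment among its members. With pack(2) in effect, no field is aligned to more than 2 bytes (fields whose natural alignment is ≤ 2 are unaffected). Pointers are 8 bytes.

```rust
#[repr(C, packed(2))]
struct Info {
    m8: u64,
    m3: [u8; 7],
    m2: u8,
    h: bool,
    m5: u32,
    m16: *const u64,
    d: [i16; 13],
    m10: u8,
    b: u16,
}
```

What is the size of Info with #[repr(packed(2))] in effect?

60

@0: m8 [8B, align 2] → 8
@8: m3 [7B, align 1] → 15
@15: m2 [1B, align 1] → 16
@16: h [1B, align 1] → 17
+1 pad (align 2)
@18: m5 [4B, align 2] → 22
@22: m16 [8B, align 2] → 30
@30: d [26B, align 2] → 56
@56: m10 [1B, align 1] → 57
+1 pad (align 2)
@58: b [2B, align 2] → 60
size 60, align 2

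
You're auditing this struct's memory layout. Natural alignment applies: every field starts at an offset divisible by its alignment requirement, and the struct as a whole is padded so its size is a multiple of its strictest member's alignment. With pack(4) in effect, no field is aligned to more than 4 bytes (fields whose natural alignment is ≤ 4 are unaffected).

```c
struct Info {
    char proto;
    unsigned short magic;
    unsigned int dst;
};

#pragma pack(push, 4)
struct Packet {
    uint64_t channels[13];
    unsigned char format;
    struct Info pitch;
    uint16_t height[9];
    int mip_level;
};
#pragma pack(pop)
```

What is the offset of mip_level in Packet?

136

Info: proto at 0 (size 1, align 1) → ends 1; pad 1 to align 2 for magic; magic at 2 (size 2, align 2) → ends 4; dst at 4 (size 4, align 4) → ends 8; total 8 bytes, alignment 4
channels at 0 (size 104, align 4) → ends 104
format at 104 (size 1, align 1) → ends 105
pad 3 to align 4 for pitch
pitch at 108 (size 8, align 4) → ends 116
height at 116 (size 18, align 2) → ends 134
pad 2 to align 4 for mip_level
mip_level at 136 (size 4, align 4) → ends 140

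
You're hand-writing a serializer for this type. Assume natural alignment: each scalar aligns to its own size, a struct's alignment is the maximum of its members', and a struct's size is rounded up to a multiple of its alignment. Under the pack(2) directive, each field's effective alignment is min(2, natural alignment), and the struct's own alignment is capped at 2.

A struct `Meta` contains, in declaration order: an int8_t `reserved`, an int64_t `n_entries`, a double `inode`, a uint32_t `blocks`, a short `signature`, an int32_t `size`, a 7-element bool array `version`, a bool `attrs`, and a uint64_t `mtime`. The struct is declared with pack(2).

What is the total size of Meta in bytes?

44

@0: reserved [1B, align 1] → 1
+1 pad (align 2)
@2: n_entries [8B, align 2] → 10
@10: inode [8B, align 2] → 18
@18: blocks [4B, align 2] → 22
@22: signature [2B, align 2] → 24
@24: size [4B, align 2] → 28
@28: version [7B, align 1] → 35
@35: attrs [1B, align 1] → 36
@36: mtime [8B, align 2] → 44
size 44, align 2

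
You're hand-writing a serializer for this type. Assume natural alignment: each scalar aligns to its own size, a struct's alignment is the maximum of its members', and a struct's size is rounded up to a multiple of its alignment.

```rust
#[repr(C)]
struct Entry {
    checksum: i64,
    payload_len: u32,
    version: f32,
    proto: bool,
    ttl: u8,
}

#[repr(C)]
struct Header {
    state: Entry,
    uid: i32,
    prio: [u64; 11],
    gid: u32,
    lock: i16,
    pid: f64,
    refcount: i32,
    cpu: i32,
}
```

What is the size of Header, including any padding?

Entry: checksum at 0 (size 8, align 8) → ends 8; payload_len at 8 (size 4, align 4) → ends 12; version at 12 (size 4, align 4) → ends 16; proto at 16 (size 1, align 1) → ends 17; ttl at 17 (size 1, align 1) → ends 18; tail pad 6 to reach multiple of 8; total 24 bytes, alignment 8
state at 0 (size 24, align 8) → ends 24
uid at 24 (size 4, align 4) → ends 28
pad 4 to align 8 for prio
prio at 32 (size 88, align 8) → ends 120
gid at 120 (size 4, align 4) → ends 124
lock at 124 (size 2, align 2) → ends 126
pad 2 to align 8 for pid
pid at 128 (size 8, align 8) → ends 136
refcount at 136 (size 4, align 4) → ends 140
cpu at 140 (size 4, align 4) → ends 144
total 144 bytes, alignment 8

144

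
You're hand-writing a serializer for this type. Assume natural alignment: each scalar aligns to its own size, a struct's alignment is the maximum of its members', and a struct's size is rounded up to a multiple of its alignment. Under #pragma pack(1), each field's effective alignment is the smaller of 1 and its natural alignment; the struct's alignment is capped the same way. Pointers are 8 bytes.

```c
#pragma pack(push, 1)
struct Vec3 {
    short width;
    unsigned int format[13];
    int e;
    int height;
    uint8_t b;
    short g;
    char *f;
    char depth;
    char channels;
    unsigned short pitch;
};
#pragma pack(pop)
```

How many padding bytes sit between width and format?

@0: width [2B, align 1] → 2
@2: format [52B, align 1] → 54

0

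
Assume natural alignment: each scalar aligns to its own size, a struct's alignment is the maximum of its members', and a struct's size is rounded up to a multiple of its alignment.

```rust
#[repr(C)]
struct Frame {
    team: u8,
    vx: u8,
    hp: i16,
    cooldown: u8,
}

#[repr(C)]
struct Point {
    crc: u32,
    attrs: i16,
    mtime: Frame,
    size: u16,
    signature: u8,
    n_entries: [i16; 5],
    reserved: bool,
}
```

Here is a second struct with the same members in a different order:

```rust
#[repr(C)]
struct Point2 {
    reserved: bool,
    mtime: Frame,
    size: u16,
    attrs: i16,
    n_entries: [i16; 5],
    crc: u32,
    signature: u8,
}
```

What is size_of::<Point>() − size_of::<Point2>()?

-4

Frame: team at 0 (size 1, align 1) → ends 1; vx at 1 (size 1, align 1) → ends 2; hp at 2 (size 2, align 2) → ends 4; cooldown at 4 (size 1, align 1) → ends 5; tail pad 1 to reach multiple of 2; total 6 bytes, alignment 2
crc at 0 (size 4, align 4) → ends 4
attrs at 4 (size 2, align 2) → ends 6
mtime at 6 (size 6, align 2) → ends 12
size at 12 (size 2, align 2) → ends 14
signature at 14 (size 1, align 1) → ends 15
pad 1 to align 2 for n_entries
n_entries at 16 (size 10, align 2) → ends 26
reserved at 26 (size 1, align 1) → ends 27
tail pad 1 to reach multiple of 4
total 28 bytes, alignment 4
— Point2 —
reserved at 0 (size 1, align 1) → ends 1
pad 1 to align 2 for mtime
mtime at 2 (size 6, align 2) → ends 8
size at 8 (size 2, align 2) → ends 10
attrs at 10 (size 2, align 2) → ends 12
n_entries at 12 (size 10, align 2) → ends 22
pad 2 to align 4 for crc
crc at 24 (size 4, align 4) → ends 28
signature at 28 (size 1, align 1) → ends 29
tail pad 3 to reach multiple of 4
total 32 bytes, alignment 4
28 − 32 = -4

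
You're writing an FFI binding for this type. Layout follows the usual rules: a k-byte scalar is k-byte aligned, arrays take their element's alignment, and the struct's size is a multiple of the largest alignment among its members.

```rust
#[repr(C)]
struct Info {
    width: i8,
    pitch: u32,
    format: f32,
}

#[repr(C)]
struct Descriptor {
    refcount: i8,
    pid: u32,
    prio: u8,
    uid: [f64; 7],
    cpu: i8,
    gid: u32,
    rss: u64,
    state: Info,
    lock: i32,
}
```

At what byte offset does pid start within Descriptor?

Info: @0: width [1B, align 1] → 1; +3 pad (align 4); @4: pitch [4B, align 4] → 8; @8: format [4B, align 4] → 12; size 12, align 4
@0: refcount [1B, align 1] → 1
+3 pad (align 4)
@4: pid [4B, align 4] → 8

4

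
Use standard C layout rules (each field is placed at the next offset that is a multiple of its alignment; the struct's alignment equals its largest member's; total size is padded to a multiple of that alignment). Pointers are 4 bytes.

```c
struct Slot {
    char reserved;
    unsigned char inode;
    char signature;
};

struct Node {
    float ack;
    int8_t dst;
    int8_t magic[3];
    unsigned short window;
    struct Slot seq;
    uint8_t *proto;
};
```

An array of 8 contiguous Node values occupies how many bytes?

160

Slot: reserved at 0 (size 1, align 1) → ends 1; inode at 1 (size 1, align 1) → ends 2; signature at 2 (size 1, align 1) → ends 3; total 3 bytes, alignment 1
ack at 0 (size 4, align 4) → ends 4
dst at 4 (size 1, align 1) → ends 5
magic at 5 (size 3, align 1) → ends 8
window at 8 (size 2, align 2) → ends 10
seq at 10 (size 3, align 1) → ends 13
pad 3 to align 4 for proto
proto at 16 (size 4, align 4) → ends 20
total 20 bytes, alignment 4
array of 8: 8 × 20 = 160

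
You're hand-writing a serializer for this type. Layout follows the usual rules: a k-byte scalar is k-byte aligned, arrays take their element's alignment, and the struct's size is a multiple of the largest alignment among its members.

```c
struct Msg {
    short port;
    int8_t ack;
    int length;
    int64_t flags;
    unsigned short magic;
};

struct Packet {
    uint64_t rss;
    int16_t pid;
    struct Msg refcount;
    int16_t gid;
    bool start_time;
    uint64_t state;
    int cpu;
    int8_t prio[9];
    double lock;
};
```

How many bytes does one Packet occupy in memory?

Msg: @0: port [2B, align 2] → 2; @2: ack [1B, align 1] → 3; +1 pad (align 4); @4: length [4B, align 4] → 8; @8: flags [8B, align 8] → 16; @16: magic [2B, align 2] → 18; +6 tail pad (align 8); size 24, align 8
@0: rss [8B, align 8] → 8
@8: pid [2B, align 2] → 10
+6 pad (align 8)
@16: refcount [24B, align 8] → 40
@40: gid [2B, align 2] → 42
@42: start_time [1B, align 1] → 43
+5 pad (align 8)
@48: state [8B, align 8] → 56
@56: cpu [4B, align 4] → 60
@60: prio [9B, align 1] → 69
+3 pad (align 8)
@72: lock [8B, align 8] → 80
size 80, align 8

80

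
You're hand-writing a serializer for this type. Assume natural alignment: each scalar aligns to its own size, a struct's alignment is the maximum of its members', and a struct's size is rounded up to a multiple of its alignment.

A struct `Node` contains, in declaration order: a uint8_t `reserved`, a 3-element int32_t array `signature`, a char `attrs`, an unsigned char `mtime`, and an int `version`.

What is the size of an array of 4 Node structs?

0..1  reserved  (1B, 1-aligned)
1..4  -- padding (3B)
4..16  signature  (12B, 4-aligned)
16..17  attrs  (1B, 1-aligned)
17..18  mtime  (1B, 1-aligned)
18..20  -- padding (2B)
20..24  version  (4B, 4-aligned)
sizeof = 24, alignof = 4
array of 4: 4 × 24 = 96

96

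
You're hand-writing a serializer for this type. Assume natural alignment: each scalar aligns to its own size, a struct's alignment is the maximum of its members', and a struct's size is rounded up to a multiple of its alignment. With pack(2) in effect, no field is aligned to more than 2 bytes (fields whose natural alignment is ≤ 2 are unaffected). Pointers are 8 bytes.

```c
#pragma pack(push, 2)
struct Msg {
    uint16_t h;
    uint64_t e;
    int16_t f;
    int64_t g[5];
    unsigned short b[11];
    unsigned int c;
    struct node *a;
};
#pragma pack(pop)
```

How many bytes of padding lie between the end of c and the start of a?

@0: h [2B, align 2] → 2
@2: e [8B, align 2] → 10
@10: f [2B, align 2] → 12
@12: g [40B, align 2] → 52
@52: b [22B, align 2] → 74
@74: c [4B, align 2] → 78
@78: a [8B, align 2] → 86

0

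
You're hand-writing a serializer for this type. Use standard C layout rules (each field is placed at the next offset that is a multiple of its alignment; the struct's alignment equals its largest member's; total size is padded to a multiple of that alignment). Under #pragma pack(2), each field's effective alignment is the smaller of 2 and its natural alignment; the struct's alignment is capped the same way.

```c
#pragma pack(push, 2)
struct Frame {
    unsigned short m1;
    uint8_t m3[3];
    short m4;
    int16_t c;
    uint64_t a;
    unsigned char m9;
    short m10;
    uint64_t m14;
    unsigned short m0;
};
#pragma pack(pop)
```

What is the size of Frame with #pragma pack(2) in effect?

32

m1 at 0 (size 2, align 2) → ends 2
m3 at 2 (size 3, align 1) → ends 5
pad 1 to align 2 for m4
m4 at 6 (size 2, align 2) → ends 8
c at 8 (size 2, align 2) → ends 10
a at 10 (size 8, align 2) → ends 18
m9 at 18 (size 1, align 1) → ends 19
pad 1 to align 2 for m10
m10 at 20 (size 2, align 2) → ends 22
m14 at 22 (size 8, align 2) → ends 30
m0 at 30 (size 2, align 2) → ends 32
total 32 bytes, alignment 2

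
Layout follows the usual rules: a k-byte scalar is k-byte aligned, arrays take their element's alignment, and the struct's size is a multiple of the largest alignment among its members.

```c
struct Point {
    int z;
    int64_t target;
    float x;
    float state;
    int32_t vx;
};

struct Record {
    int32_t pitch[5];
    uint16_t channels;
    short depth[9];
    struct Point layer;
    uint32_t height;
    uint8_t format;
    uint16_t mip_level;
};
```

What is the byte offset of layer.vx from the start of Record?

64

Point: z at 0 (size 4, align 4) → ends 4; pad 4 to align 8 for target; target at 8 (size 8, align 8) → ends 16; x at 16 (size 4, align 4) → ends 20; state at 20 (size 4, align 4) → ends 24; vx at 24 (size 4, align 4) → ends 28; tail pad 4 to reach multiple of 8; total 32 bytes, alignment 8
pitch at 0 (size 20, align 4) → ends 20
channels at 20 (size 2, align 2) → ends 22
depth at 22 (size 18, align 2) → ends 40
layer at 40 (size 32, align 8) → ends 72
within Point: vx at 24
40 + 24 = 64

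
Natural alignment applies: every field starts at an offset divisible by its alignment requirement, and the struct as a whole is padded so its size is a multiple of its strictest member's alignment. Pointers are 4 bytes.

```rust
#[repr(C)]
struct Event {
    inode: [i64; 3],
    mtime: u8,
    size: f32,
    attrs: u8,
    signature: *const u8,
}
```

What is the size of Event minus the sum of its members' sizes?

6

@0: inode [24B, align 8] → 24
@24: mtime [1B, align 1] → 25
+3 pad (align 4)
@28: size [4B, align 4] → 32
@32: attrs [1B, align 1] → 33
+3 pad (align 4)
@36: signature [4B, align 4] → 40
size 40, align 8
data bytes 34, size 40 → padding 6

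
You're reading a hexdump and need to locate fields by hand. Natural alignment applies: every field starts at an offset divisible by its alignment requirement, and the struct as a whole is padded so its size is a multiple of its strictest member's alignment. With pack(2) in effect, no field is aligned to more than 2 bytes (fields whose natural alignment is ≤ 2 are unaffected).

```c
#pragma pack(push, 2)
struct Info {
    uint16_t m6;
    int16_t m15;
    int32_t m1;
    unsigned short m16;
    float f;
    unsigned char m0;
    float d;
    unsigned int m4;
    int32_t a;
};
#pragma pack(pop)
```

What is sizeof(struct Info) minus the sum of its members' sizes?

1

0..2  m6  (2B, 2-aligned)
2..4  m15  (2B, 2-aligned)
4..8  m1  (4B, 2-aligned)
8..10  m16  (2B, 2-aligned)
10..14  f  (4B, 2-aligned)
14..15  m0  (1B, 1-aligned)
15..16  -- padding (1B)
16..20  d  (4B, 2-aligned)
20..24  m4  (4B, 2-aligned)
24..28  a  (4B, 2-aligned)
sizeof = 28, alignof = 2
data bytes 27, size 28 → padding 1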